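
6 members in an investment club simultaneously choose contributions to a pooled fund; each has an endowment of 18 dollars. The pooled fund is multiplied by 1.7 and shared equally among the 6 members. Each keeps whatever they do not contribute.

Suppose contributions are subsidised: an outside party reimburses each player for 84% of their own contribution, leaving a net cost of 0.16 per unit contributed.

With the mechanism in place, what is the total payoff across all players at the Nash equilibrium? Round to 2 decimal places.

274.32 dollars

Under the mechanism each unit contributed yields (1.7/6) / 0.16 = 1.7708 back to its contributor per unit of net cost, which exceeds 1, making full contribution the dominant choice for everyone.
So the Nash equilibrium is full contribution by all 6; the group earns 6 × (18 × 0.84 + 1.7 × 18) = 274.32.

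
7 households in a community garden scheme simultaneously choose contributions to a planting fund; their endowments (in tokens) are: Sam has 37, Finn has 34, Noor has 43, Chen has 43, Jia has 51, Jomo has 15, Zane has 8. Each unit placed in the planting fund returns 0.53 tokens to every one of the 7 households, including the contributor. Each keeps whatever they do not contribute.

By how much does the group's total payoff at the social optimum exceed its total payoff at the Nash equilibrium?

626.01 tokens

The private return per contributed unit is 0.53 < 1 for everyone, so the Nash equilibrium is zero contribution and the group total is Σ E_j = 37 + 34 + 43 + 43 + 51 + 15 + 8 = 231.
Each contributed unit returns 3.710 to the group, so the social optimum is full contribution by everyone: group total = 3.710 × 231 = 857.01.
Efficiency loss = (3.710 − 1) × 231 = 626.01.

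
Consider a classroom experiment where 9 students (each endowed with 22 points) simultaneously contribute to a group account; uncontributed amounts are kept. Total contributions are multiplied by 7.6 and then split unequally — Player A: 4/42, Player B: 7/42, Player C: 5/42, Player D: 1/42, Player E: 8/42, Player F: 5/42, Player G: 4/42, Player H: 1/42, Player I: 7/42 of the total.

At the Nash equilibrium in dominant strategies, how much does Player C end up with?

Each unit j contributes comes back to j as 7.6 × (j's share), so j prefers to contribute only if that share exceeds 1/7.6 = 0.1316; otherwise keeping the unit dominates.
The shares above 0.1316 belong to Player B, Player E and Player I, contributing 22 each; the remaining 6 contribute 0. Total contributed: 66.
Player C keeps 22 and receives 7.6 × 66 × 5/42 = 59.71 from the group account, for a payoff of 81.71.

81.71 points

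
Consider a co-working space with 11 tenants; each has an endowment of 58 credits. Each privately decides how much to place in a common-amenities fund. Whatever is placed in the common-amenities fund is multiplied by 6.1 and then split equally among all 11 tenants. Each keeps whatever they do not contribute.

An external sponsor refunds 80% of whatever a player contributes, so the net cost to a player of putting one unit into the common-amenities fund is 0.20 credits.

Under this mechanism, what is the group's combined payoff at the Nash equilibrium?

4402.20 credits

The effective private return per unit is now (6.1/11) / 0.20 = 2.7727 > 1, so every player's dominant strategy flips to full contribution.
So the Nash equilibrium is full contribution by all 11; the group earns 11 × (58 × 0.80 + 6.1 × 58) = 4402.20.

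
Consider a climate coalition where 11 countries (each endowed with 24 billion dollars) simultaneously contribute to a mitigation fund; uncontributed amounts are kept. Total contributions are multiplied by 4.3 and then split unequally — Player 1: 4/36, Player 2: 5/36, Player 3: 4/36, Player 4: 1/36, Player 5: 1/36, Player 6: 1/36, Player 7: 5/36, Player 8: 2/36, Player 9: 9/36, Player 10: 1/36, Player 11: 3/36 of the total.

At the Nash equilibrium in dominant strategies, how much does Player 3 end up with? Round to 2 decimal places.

Player j's private return per contributed unit is 4.3 × (j's share). Contributing is weakly dominant for j when that share is at least 1/4.3 = 0.2326, and contributing 0 is dominant otherwise.
The only share above 0.2326 is Player 9's 9/36, contributing 24; the remaining 10 contribute 0. Total contributed: 24.
Player 3 keeps 24 and receives 4.3 × 24 × 4/36 = 11.47 from the mitigation fund, for a payoff of 35.47.

35.47 billion dollars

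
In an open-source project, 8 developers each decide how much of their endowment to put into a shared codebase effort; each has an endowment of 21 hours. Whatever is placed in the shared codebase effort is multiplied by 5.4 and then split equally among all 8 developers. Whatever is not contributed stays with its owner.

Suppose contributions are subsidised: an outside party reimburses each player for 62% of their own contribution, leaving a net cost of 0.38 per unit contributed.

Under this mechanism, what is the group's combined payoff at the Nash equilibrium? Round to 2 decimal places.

1011.36 hours

The effective private return per unit is now (5.4/8) / 0.38 = 1.7763 > 1, so every player's dominant strategy flips to full contribution.
At the Nash equilibrium everyone contributes 21. Group total payoff = 8 × (21 × 0.62 + 5.4 × 21) = 1011.36.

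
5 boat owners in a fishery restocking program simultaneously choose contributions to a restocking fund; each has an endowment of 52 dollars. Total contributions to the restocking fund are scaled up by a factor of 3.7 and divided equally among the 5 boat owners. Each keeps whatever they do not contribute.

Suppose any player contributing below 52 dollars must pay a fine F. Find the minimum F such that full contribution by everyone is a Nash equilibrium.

13.52 dollars

Given the others contribute fully, the best deviation is to contribute 0 (any partial contribution still incurs the fine and gives up units whose private return 0.7400 is below 1).
Deviating from 52 to 0 saves 52 dollars but forfeits the deviator's share of the drop in the restocking fund: 3.7/5 × 52 = 38.48.
So the deviation gain is 52 − 38.48 = 13.52, and the fine must be at least 13.52 dollars to wipe it out.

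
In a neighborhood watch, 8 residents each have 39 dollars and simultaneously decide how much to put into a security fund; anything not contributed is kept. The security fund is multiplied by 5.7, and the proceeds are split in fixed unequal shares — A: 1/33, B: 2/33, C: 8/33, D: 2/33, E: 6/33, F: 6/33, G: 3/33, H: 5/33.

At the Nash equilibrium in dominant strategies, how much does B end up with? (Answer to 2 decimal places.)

79.42 dollars

Player j's private return per contributed unit is 5.7 × (j's share). Contributing is weakly dominant for j when that share is at least 1/5.7 = 0.1754, and contributing 0 is dominant otherwise.
C, E and F clear that bar, contributing 39 each; the remaining 5 contribute 0. Total contributed: 117.
B keeps 39 and receives 5.7 × 117 × 2/33 = 40.42 from the security fund, for a payoff of 79.42.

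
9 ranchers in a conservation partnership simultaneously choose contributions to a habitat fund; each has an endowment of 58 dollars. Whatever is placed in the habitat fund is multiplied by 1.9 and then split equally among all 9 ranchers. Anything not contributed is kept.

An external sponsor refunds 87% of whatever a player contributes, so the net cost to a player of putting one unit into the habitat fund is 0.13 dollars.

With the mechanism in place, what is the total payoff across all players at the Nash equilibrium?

The effective private return per unit is now (1.9/9) / 0.13 = 1.6239 > 1, so every player's dominant strategy flips to full contribution.
At the Nash equilibrium everyone contributes 58. Group total payoff = 9 × (58 × 0.87 + 1.9 × 58) = 1445.94.

1445.94 dollars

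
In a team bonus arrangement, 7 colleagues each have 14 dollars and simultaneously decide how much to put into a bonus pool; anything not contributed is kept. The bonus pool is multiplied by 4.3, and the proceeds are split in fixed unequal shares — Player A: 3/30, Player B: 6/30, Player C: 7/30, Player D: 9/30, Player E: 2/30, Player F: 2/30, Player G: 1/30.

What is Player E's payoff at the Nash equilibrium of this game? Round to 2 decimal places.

A player with share s gets back 4.3·s per unit contributed, so full contribution is dominant for anyone with s > 1/4.3 = 0.2326 and zero contribution is dominant for anyone below.
The shares above 0.2326 belong to Player C and Player D, contributing 14 each; the remaining 5 contribute 0. Total contributed: 28.
Player E keeps 14 and receives 4.3 × 28 × 2/30 = 8.03 from the bonus pool, for a payoff of 22.03.

22.03 dollars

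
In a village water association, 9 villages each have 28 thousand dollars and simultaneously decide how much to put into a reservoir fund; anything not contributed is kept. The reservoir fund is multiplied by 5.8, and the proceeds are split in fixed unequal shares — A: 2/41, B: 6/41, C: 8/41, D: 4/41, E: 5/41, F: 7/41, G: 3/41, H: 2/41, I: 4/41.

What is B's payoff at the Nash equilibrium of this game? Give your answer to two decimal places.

51.77 thousand dollars

A player with share s gets back 5.8·s per unit contributed, so full contribution is dominant for anyone with s > 1/5.8 = 0.1724 and zero contribution is dominant for anyone below.
The only share above 0.1724 is C's 8/41, contributing 28; the remaining 8 contribute 0. Total contributed: 28.
B keeps 28 and receives 5.8 × 28 × 6/41 = 23.77 from the reservoir fund, for a payoff of 51.77.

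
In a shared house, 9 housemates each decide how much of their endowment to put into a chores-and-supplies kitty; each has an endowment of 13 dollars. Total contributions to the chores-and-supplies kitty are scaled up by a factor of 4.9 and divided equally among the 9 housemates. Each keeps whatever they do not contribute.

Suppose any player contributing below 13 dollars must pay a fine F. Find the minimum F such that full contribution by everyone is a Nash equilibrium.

Given the others contribute fully, the best deviation is to contribute 0 (any partial contribution still incurs the fine and gives up units whose private return 0.5444 is below 1).
Deviating from 13 to 0 saves 13 dollars but forfeits the deviator's share of the drop in the chores-and-supplies kitty: 4.9/9 × 13 = 7.08.
So the deviation gain is 13 − 7.08 = 5.92, and the fine must be at least 5.92 dollars to wipe it out.

5.92 dollars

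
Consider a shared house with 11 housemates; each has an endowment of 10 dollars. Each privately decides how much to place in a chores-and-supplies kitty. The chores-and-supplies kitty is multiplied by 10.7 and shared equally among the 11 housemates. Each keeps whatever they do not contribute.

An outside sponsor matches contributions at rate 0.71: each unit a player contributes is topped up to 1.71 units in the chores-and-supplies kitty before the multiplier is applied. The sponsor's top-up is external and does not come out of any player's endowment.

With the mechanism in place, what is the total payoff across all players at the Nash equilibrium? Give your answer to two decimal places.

2012.67 dollars

The effective private return per unit is now 10.7 × 1.71 / 11 = 1.6634 > 1, so every player's dominant strategy flips to full contribution.
At the Nash equilibrium everyone contributes 10. Group total payoff = 10.7 × 1.71 × 110 = 2012.67.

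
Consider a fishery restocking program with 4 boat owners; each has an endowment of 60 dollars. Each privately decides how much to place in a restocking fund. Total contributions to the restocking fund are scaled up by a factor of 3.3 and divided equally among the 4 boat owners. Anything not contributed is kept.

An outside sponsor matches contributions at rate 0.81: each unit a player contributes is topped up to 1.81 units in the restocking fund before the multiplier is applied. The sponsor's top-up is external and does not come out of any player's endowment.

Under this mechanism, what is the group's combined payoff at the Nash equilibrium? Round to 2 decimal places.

1433.52 dollars

With the mechanism, a contributed unit returns 3.3 × 1.81 / 4 = 1.4933 per unit of net cost to the contributor — now above 1 — so contributing fully is weakly dominant for every player.
So the Nash equilibrium is full contribution by all 4; the group earns 3.3 × 1.81 × 240 = 1433.52.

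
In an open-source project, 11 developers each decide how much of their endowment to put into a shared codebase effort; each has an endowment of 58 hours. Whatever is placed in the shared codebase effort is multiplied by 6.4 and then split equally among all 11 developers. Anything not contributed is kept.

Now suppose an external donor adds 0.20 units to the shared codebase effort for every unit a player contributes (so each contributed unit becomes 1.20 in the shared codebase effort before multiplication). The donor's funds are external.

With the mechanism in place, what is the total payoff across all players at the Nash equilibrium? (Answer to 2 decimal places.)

638.00 hours

With the mechanism, a contributed unit returns 6.4 × 1.20 / 11 = 0.6982 per unit of net cost — still below 1 — so contributing 0 remains dominant for every player.
Everyone keeps their endowment and the group total is 11 × 58 = 638.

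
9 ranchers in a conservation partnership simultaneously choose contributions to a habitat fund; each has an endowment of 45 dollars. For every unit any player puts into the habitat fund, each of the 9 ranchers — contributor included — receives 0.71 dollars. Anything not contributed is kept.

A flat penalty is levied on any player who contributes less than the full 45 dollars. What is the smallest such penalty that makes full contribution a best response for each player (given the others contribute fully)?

Given the others contribute fully, the best deviation is to contribute 0 (any partial contribution still incurs the fine and gives up units whose private return 0.71 is below 1).
Deviating from 45 to 0 saves 45 dollars but forfeits the deviator's share of the drop in the habitat fund: 0.71 × 45 = 31.95.
So the deviation gain is 45 − 31.95 = 13.05, and the fine must be at least 13.05 dollars to wipe it out.

13.05 dollars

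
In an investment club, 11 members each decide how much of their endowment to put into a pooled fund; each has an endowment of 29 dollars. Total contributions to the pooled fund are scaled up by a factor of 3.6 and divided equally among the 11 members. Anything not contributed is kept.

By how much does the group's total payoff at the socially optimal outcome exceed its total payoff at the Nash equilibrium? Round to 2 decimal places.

Each contributed unit returns 3.6/11 = 0.3273 to its contributor — below 1 — so contributing 0 is dominant for every player. At the Nash equilibrium everyone keeps their 29, and the group total is 11 × 29 = 319.
Each contributed unit returns 3.600 to the group as a whole (0.3273 to each of 11 players), which exceeds 1, so the social optimum is full contribution: group total = 3.600 × 319 = 1148.40.
Efficiency loss = 1148.40 − 319 = 829.40.

829.40 dollars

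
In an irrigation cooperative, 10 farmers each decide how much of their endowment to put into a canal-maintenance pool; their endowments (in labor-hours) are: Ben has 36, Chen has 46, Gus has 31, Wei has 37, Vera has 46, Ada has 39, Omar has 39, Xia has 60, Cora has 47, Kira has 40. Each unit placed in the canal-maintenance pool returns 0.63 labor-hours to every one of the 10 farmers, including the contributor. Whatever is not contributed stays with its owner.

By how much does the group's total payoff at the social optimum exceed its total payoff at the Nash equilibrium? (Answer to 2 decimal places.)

2231.30 labor-hours

The private return per contributed unit is 0.63 < 1 for everyone, so the Nash equilibrium is zero contribution and the group total is Σ E_j = 36 + 46 + 31 + 37 + 46 + 39 + 39 + 60 + 47 + 40 = 421.
Each contributed unit returns 6.300 to the group, so the social optimum is full contribution by everyone: group total = 6.300 × 421 = 2652.30.
Efficiency loss = (6.300 − 1) × 421 = 2231.30.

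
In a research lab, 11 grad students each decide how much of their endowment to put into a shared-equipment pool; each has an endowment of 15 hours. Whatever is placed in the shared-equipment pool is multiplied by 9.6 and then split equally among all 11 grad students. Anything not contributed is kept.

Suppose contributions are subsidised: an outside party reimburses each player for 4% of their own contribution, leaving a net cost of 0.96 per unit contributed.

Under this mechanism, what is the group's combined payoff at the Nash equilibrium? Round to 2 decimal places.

165.00 hours

Even with the mechanism, each unit contributed returns only (9.6/11) / 0.96 = 0.9091 per unit of net cost, so contributing nothing is still dominant.
At the Nash equilibrium no one contributes; group total payoff = 11 × 15 = 165.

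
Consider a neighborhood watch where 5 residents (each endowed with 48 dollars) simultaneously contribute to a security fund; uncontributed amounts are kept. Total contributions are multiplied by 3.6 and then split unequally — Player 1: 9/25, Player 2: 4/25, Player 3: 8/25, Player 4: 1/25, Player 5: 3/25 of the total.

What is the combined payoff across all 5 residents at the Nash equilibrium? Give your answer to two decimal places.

Player j's private return per contributed unit is 3.6 × (j's share). Contributing is weakly dominant for j when that share is at least 1/3.6 = 0.2778, and contributing 0 is dominant otherwise.
Player 1 and Player 3 are above the threshold, contributing 48 each; the remaining 3 contribute 0. Total contributed: 96.
The security fund pays out 3.6 × 96 = 345.60 in total (split across the unequal shares, but the aggregate is all that matters for the group sum).
The 3 free-riders keep 48 each, adding 144. Group total = 144 + 345.60 = 489.60.

489.60 dollars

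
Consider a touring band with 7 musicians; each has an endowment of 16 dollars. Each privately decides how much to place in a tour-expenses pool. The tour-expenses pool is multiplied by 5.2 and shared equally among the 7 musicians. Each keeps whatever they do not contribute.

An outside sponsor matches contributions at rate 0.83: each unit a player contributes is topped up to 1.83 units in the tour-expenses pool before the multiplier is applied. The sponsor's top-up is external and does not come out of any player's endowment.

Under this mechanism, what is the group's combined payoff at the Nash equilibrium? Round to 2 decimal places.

1065.79 dollars

The effective private return per unit is now 5.2 × 1.83 / 7 = 1.3594 > 1, so every player's dominant strategy flips to full contribution.
So the Nash equilibrium is full contribution by all 7; the group earns 5.2 × 1.83 × 112 = 1065.79.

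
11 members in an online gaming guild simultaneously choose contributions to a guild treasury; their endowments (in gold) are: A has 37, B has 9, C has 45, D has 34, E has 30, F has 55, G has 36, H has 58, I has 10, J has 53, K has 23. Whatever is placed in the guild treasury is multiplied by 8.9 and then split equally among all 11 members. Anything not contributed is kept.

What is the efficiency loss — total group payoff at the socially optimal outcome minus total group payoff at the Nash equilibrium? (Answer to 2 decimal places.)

The private return per contributed unit is 8.9/11 = 0.8091 < 1 for every player regardless of endowment, so the Nash equilibrium is zero contribution and the group total is Σ E_j = 37 + 9 + 45 + 34 + 30 + 55 + 36 + 58 + 10 + 53 + 23 = 390.
Each contributed unit returns 8.900 to the group, so the social optimum is full contribution by everyone: group total = 8.900 × 390 = 3471.00.
Efficiency loss = (8.900 − 1) × 390 = 3081.00.

3081.00 gold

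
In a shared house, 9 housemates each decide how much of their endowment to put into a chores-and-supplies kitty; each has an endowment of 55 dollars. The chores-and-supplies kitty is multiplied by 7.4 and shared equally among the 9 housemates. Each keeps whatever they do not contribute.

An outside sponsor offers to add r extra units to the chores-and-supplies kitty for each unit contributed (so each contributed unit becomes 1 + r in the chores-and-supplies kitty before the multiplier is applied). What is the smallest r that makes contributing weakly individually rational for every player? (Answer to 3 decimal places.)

0.216

With matching at rate r, one contributed unit becomes (1 + r) in the chores-and-supplies kitty and returns 7.4 × (1 + r) / 9 to the contributor.
Setting this equal to 1: 1 + r = 9/7.4 = 1.2162.
So the minimum matching rate is r = 1.2162 − 1 = 0.216.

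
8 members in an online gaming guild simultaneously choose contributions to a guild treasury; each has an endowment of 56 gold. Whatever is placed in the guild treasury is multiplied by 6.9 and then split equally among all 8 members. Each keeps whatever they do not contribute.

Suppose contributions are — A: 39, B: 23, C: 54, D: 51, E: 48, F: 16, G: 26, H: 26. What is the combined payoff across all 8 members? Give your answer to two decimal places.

2117.70 gold

Total contributed: 39 + 23 + 54 + 51 + 48 + 16 + 26 + 26 = 283; total kept: 8 × 56 − 283 = 165.
The guild treasury pays out 6.9 × 283 = 1952.70 in aggregate.
Group total = 165 + 1952.70 = 2117.70.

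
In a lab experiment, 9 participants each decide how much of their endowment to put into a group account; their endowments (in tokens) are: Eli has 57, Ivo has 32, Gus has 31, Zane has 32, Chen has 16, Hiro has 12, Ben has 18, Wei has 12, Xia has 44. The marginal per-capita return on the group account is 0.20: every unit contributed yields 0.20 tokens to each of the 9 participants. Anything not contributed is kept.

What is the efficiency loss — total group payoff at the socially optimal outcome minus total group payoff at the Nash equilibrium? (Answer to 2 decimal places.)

The private return per contributed unit is 0.20 < 1 for everyone, so the Nash equilibrium is zero contribution and the group total is Σ E_j = 57 + 32 + 31 + 32 + 16 + 12 + 18 + 12 + 44 = 254.
Each contributed unit returns 1.800 to the group, so the social optimum is full contribution by everyone: group total = 1.800 × 254 = 457.20.
Efficiency loss = (1.800 − 1) × 254 = 203.20.

203.20 tokens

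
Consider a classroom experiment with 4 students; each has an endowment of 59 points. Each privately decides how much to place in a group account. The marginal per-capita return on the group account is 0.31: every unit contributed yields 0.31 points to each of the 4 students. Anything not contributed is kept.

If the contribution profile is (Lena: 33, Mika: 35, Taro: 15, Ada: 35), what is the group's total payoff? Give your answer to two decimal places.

Total contributed: 33 + 35 + 15 + 35 = 118; total kept: 4 × 59 − 118 = 118.
The group account pays out 0.31 × 4 × 118 = 146.32 in aggregate.
Group total = 118 + 146.32 = 264.32.

264.32 points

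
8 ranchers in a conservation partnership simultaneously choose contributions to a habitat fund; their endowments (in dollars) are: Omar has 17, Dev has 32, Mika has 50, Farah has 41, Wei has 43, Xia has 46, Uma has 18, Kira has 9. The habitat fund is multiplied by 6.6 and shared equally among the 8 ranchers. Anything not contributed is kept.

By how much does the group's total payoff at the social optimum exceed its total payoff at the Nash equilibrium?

1433.60 dollars

The private return per contributed unit is 6.6/8 = 0.8250 < 1 for every player regardless of endowment, so the Nash equilibrium is zero contribution and the group total is Σ E_j = 17 + 32 + 50 + 41 + 43 + 46 + 18 + 9 = 256.
Each contributed unit returns 6.600 to the group, so the social optimum is full contribution by everyone: group total = 6.600 × 256 = 1689.60.
Efficiency loss = (6.600 − 1) × 256 = 1433.60.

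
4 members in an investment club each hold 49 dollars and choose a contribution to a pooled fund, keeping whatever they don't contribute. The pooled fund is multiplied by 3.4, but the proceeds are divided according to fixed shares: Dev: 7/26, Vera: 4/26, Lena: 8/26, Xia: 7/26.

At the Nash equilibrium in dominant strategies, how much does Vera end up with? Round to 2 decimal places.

74.63 dollars

For player j, contributing a unit is worthwhile iff 3.4 × (j's share) ≥ 1, i.e. iff j's share is at least 0.2941.
The only share above 0.2941 is Lena's 8/26, contributing 49; the remaining 3 contribute 0. Total contributed: 49.
Vera keeps 49 and receives 3.4 × 49 × 4/26 = 25.63 from the pooled fund, for a payoff of 74.63.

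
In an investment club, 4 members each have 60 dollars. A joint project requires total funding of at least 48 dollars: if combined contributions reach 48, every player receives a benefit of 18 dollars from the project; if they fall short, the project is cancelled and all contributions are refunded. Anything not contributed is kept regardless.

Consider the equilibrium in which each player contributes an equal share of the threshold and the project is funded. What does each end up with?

Equal share of the threshold: 48/4 = 12.
At this profile no one gains by cutting their contribution: any cut drops the total below 48, the project is cancelled, contributions are refunded, and the deviator ends with 60, which is less than 60 − 12 + 18 = 66. Contributing more than 12 just wastes the excess. So contributing exactly 12 is a best response.
Each player's payoff: 60 − 12 + 18 = 66.

66 dollars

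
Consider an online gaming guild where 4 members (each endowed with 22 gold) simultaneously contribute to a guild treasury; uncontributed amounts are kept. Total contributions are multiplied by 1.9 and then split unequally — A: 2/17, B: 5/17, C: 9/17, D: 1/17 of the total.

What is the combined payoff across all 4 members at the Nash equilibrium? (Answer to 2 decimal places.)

For player j, contributing a unit is worthwhile iff 1.9 × (j's share) ≥ 1, i.e. iff j's share is at least 0.5263.
The only share above 0.5263 is C's 9/17, contributing 22; the remaining 3 contribute 0. Total contributed: 22.
The guild treasury pays out 1.9 × 22 = 41.80 in total (split across the unequal shares, but the aggregate is all that matters for the group sum).
The 3 free-riders keep 22 each, adding 66. Group total = 66 + 41.80 = 107.80.

107.80 gold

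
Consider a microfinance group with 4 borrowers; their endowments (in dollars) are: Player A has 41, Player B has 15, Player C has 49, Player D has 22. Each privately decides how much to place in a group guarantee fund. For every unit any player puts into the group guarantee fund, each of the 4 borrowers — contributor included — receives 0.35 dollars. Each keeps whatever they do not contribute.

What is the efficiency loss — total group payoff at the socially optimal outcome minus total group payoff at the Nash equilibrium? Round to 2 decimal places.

The private return per contributed unit is 0.35 < 1 for everyone, so the Nash equilibrium is zero contribution and the group total is Σ E_j = 41 + 15 + 49 + 22 = 127.
Each contributed unit returns 1.400 to the group, so the social optimum is full contribution by everyone: group total = 1.400 × 127 = 177.80.
Efficiency loss = (1.400 − 1) × 127 = 50.80.

50.80 dollars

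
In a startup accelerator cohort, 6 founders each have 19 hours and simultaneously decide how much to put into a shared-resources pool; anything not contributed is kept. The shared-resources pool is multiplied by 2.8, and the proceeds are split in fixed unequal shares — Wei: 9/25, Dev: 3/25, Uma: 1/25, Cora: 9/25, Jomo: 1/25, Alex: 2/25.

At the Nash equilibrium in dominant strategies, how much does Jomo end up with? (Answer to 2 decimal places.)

23.26 hours

A player with share s gets back 2.8·s per unit contributed, so full contribution is dominant for anyone with s > 1/2.8 = 0.3571 and zero contribution is dominant for anyone below.
The shares above 0.3571 belong to Wei and Cora, contributing 19 each; the remaining 4 contribute 0. Total contributed: 38.
Jomo keeps 19 and receives 2.8 × 38 × 1/25 = 4.26 from the shared-resources pool, for a payoff of 23.26.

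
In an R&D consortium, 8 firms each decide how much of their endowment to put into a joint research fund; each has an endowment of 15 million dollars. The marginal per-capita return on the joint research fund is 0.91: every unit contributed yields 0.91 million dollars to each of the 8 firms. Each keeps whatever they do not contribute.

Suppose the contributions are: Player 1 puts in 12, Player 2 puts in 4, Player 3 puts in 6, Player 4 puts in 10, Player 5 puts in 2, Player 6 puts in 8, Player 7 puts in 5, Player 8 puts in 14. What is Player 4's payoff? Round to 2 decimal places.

Total contributed: 12 + 4 + 6 + 10 + 2 + 8 + 5 + 14 = 61.
Each receives 0.91 × 61 = 55.51 from the joint research fund.
Player 4 keeps 15 − 10 = 5, so Player 4's payoff is 5 + 55.51 = 60.51.

60.51 million dollars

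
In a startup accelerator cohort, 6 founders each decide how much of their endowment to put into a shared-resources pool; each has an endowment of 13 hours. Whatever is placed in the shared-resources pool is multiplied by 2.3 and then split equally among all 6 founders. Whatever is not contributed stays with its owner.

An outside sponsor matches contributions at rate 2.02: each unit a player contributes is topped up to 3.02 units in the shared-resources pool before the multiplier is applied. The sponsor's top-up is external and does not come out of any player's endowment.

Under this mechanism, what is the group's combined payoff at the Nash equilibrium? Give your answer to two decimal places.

With the mechanism, a contributed unit returns 2.3 × 3.02 / 6 = 1.1577 per unit of net cost to the contributor — now above 1 — so contributing fully is weakly dominant for every player.
So the Nash equilibrium is full contribution by all 6; the group earns 2.3 × 3.02 × 78 = 541.79.

541.79 hours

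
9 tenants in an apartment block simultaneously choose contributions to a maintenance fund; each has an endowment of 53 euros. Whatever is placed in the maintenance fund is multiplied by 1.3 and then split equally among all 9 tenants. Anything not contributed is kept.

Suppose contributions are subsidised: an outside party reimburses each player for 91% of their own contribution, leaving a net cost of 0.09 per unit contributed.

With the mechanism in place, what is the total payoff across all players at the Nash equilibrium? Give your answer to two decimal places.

1054.17 euros

Under the mechanism each unit contributed yields (1.3/9) / 0.09 = 1.6049 back to its contributor per unit of net cost, which exceeds 1, making full contribution the dominant choice for everyone.
So the Nash equilibrium is full contribution by all 9; the group earns 9 × (53 × 0.91 + 1.3 × 53) = 1054.17.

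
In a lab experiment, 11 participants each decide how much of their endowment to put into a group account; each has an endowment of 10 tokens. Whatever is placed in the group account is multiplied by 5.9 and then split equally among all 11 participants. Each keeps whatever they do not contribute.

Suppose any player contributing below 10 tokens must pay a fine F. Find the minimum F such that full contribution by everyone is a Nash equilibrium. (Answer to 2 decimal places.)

Given the others contribute fully, the best deviation is to contribute 0 (any partial contribution still incurs the fine and gives up units whose private return 0.5364 is below 1).
Deviating from 10 to 0 saves 10 tokens but forfeits the deviator's share of the drop in the group account: 5.9/11 × 10 = 5.36.
So the deviation gain is 10 − 5.36 = 4.64, and the fine must be at least 4.64 tokens to wipe it out.

4.64 tokens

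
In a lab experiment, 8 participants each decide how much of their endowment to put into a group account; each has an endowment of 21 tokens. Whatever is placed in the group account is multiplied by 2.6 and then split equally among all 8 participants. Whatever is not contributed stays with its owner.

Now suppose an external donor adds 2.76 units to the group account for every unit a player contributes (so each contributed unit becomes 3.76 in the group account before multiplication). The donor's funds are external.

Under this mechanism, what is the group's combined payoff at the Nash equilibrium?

1642.37 tokens

The effective private return per unit is now 2.6 × 3.76 / 8 = 1.2220 > 1, so every player's dominant strategy flips to full contribution.
So the Nash equilibrium is full contribution by all 8; the group earns 2.6 × 3.76 × 168 = 1642.37.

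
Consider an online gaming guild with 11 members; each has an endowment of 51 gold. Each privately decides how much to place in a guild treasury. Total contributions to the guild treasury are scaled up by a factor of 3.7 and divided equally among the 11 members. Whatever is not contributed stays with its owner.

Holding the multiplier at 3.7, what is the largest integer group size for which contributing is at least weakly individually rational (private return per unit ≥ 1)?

Private return per unit is 3.7/(group size), which is ≥ 1 whenever the group size is ≤ 3.7.
The largest such integer is 3.

3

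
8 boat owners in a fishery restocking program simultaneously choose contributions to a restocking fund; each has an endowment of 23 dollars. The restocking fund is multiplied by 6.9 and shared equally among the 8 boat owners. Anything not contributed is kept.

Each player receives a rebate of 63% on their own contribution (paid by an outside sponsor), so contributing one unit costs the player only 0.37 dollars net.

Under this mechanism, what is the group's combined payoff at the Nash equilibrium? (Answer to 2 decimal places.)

1385.52 dollars

With the mechanism, a contributed unit returns (6.9/8) / 0.37 = 2.3311 per unit of net cost to the contributor — now above 1 — so contributing fully is weakly dominant for every player.
At the Nash equilibrium everyone contributes 23. Group total payoff = 8 × (23 × 0.63 + 6.9 × 23) = 1385.52.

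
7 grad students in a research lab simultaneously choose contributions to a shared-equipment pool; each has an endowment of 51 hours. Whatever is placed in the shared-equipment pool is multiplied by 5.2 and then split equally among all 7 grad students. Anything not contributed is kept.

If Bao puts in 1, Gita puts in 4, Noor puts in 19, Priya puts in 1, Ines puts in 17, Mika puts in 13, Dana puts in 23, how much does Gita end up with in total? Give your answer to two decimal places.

Total contributed: 1 + 4 + 19 + 1 + 17 + 13 + 23 = 78.
Each receives 5.2 × 78 / 7 = 57.94 from the shared-equipment pool.
Gita keeps 51 − 4 = 47, so Gita's payoff is 47 + 57.94 = 104.94.

104.94 hours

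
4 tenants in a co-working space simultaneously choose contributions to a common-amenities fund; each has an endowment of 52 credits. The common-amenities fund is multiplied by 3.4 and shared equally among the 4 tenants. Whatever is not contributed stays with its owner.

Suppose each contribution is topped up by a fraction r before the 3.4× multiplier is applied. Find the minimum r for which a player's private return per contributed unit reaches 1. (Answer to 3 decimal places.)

With matching at rate r, one contributed unit becomes (1 + r) in the common-amenities fund and returns 3.4 × (1 + r) / 4 to the contributor.
Setting this equal to 1: 1 + r = 4/3.4 = 1.1765.
So the minimum matching rate is r = 1.1765 − 1 = 0.176.

0.176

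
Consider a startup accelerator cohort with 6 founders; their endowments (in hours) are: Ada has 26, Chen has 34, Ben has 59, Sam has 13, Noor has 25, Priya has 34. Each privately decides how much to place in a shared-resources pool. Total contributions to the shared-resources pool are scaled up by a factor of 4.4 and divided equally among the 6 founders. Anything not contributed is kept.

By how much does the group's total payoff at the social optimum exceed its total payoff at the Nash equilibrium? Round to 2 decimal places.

649.40 hours

The private return per contributed unit is 4.4/6 = 0.7333 < 1 for every player regardless of endowment, so the Nash equilibrium is zero contribution and the group total is Σ E_j = 26 + 34 + 59 + 13 + 25 + 34 = 191.
Each contributed unit returns 4.400 to the group, so the social optimum is full contribution by everyone: group total = 4.400 × 191 = 840.40.
Efficiency loss = (4.400 − 1) × 191 = 649.40.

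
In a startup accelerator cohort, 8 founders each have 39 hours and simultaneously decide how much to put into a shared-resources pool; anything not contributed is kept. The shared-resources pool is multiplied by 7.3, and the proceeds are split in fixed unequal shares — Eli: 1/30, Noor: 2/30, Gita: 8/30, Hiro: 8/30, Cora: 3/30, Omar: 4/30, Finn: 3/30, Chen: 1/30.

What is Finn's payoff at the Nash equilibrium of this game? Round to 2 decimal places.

For player j, contributing a unit is worthwhile iff 7.3 × (j's share) ≥ 1, i.e. iff j's share is at least 0.1370.
Gita and Hiro are above the threshold, contributing 39 each; the remaining 6 contribute 0. Total contributed: 78.
Finn keeps 39 and receives 7.3 × 78 × 3/30 = 56.94 from the shared-resources pool, for a payoff of 95.94.

95.94 hours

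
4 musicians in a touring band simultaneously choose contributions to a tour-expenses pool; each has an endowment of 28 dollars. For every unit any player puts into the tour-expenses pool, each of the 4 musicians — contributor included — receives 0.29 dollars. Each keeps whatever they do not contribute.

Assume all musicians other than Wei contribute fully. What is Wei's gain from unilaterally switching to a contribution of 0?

Switching from a contribution of 28 to 0 lets Wei keep an extra 28 dollars, but lowers the tour-expenses pool by 28, which costs Wei their own share of that drop: 0.29 × 28 = 8.12.
Net gain = 28 − 8.12 = 19.88. The private return per contributed unit (0.29) is below 1, so free-riding is indeed the best response regardless of what the others do.

19.88 dollars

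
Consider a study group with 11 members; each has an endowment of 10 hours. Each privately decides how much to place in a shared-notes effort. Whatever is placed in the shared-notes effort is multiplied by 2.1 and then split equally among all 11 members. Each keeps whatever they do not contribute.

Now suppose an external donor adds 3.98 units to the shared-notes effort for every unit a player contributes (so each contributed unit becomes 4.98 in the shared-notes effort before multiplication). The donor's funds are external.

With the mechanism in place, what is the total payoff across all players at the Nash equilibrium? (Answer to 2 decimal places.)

The effective private return is 2.1 × 4.98 / 11 = 0.9507, which is still under 1, so the mechanism doesn't change anyone's dominant strategy: zero contribution.
Everyone keeps their endowment and the group total is 11 × 10 = 110.

110.00 hours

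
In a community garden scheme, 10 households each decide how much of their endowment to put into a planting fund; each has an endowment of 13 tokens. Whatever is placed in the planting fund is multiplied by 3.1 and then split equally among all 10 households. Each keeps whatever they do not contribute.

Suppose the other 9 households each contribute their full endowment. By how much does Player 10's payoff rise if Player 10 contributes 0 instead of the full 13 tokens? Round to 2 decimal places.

8.97 tokens

Switching from a contribution of 13 to 0 lets Player 10 keep an extra 13 tokens, but lowers the planting fund by 13, which costs Player 10 their own share of that drop: 3.1/10 × 13 = 4.03.
Net gain = 13 − 4.03 = 8.97. The private return per contributed unit (0.3100) is below 1, so free-riding is indeed the best response regardless of what the others do.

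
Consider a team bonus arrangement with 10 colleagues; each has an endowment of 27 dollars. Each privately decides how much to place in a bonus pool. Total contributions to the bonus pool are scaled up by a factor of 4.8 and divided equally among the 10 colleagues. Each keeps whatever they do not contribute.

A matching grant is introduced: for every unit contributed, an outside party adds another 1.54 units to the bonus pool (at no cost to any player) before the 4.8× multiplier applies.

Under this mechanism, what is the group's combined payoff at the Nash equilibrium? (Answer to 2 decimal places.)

Under the mechanism each unit contributed yields 4.8 × 2.54 / 10 = 1.2192 back to its contributor per unit of net cost, which exceeds 1, making full contribution the dominant choice for everyone.
So the Nash equilibrium is full contribution by all 10; the group earns 4.8 × 2.54 × 270 = 3291.84.

3291.84 dollars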